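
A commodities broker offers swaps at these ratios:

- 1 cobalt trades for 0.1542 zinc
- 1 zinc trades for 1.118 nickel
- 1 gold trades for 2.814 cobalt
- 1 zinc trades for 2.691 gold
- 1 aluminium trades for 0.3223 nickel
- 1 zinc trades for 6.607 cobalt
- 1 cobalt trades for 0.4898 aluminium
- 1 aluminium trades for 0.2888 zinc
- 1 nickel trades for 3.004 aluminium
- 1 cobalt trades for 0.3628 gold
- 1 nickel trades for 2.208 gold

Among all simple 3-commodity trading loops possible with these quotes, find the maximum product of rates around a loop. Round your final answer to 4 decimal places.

1.1677

cobalt→zinc→gold→cobalt: 0.1542 × 2.691 × 2.814 = 1.16768
aluminium→zinc→nickel→aluminium: 0.2888 × 1.118 × 3.004 = 0.96993
aluminium→zinc→cobalt→aluminium: 0.2888 × 6.607 × 0.4898 = 0.93459
Maximum is cobalt→zinc→gold→cobalt at 1.1677; arbitrage exists.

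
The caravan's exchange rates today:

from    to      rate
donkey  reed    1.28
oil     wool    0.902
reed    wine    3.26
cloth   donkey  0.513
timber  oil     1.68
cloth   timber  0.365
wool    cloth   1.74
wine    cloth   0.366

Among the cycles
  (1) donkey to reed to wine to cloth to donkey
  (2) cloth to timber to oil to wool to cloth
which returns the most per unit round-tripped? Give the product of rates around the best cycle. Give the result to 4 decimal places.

(1) 1.28 × 3.26 × 0.366 × 0.513 = 0.78348
(2) 0.365 × 1.68 × 0.902 × 1.74 = 0.96241
Highest is cycle (2) at 0.9624 (≤1, no arbitrage).

0.9624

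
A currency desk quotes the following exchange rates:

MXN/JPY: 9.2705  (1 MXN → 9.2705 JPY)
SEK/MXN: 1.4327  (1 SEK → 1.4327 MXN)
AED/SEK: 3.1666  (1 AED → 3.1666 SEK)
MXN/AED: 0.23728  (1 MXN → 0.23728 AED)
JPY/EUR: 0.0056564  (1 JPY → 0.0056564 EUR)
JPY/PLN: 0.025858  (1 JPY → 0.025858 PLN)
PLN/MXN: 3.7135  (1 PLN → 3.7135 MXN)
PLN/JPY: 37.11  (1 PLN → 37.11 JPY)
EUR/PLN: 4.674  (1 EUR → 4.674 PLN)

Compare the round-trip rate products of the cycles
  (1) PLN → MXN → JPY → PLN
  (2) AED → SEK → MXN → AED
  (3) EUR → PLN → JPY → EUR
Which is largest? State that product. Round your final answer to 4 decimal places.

(1) 3.7135 × 9.2705 × 0.025858 = 0.89019
(2) 3.1666 × 1.4327 × 0.23728 = 1.07649
(3) 4.674 × 37.11 × 0.0056564 = 0.98111
Highest is cycle (2) at 1.0765 (>1, arbitrage).

1.0765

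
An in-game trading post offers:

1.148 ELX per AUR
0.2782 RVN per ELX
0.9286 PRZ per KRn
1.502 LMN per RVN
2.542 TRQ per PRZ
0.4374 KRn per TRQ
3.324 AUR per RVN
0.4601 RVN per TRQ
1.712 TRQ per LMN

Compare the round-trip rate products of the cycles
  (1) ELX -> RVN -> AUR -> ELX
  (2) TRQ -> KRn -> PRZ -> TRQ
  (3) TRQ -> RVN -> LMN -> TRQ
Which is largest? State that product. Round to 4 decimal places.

1.1831

(1) 0.2782 × 3.324 × 1.148 = 1.06160
(2) 0.4374 × 0.9286 × 2.542 = 1.03248
(3) 0.4601 × 1.502 × 1.712 = 1.18311
Highest is cycle (3) at 1.1831 (>1, arbitrage).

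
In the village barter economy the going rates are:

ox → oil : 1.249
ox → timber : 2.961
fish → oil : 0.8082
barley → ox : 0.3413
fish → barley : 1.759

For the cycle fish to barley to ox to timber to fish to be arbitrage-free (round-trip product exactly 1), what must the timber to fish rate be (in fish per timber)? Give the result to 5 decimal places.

Known legs of the cycle: 1.759 × 0.3413 × 2.961 = 1.7776265787
For no arbitrage the full-cycle product must be 1, so the missing rate is 1 / 1.7776265787 ≈ 0.5625478.

0.56255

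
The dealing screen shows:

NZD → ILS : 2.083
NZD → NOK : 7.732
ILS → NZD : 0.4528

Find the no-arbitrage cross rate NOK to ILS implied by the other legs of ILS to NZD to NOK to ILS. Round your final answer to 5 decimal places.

0.28563

Known legs of the cycle: 0.4528 × 7.732 = 3.5010496
For no arbitrage the full-cycle product must be 1, so the missing rate is 1 / 3.5010496 ≈ 0.2856286.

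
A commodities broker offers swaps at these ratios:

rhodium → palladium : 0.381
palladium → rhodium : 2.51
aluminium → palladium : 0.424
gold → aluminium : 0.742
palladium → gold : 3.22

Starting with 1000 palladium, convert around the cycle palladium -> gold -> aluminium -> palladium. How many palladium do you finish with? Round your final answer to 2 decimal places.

1000 palladium × 3.22 = 3220 gold
3220 gold × 0.742 = 2389.24 aluminium
2389.24 aluminium × 0.424 = 1013.03776 palladium

1013.04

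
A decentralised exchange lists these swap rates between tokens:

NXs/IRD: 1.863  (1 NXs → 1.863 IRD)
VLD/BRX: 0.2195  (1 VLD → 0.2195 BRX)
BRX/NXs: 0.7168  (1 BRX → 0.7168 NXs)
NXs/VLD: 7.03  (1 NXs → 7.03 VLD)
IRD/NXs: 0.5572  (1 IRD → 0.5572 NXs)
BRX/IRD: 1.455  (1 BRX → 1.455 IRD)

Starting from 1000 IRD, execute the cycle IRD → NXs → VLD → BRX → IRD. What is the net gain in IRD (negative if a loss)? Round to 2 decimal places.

1000 IRD × 0.5572 = 557.2 NXs
557.2 NXs × 7.03 = 3917.116 VLD
3917.116 VLD × 0.2195 = 859.806962 BRX
859.806962 BRX × 1.455 = 1251.01912971 IRD
Net change: 1251.01912971 − 1000 = 251.01912971 IRD

251.02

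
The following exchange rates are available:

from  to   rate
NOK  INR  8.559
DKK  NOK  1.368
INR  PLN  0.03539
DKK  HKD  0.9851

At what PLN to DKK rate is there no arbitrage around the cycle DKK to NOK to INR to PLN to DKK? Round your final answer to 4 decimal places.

2.4133

Known legs of the cycle: 1.368 × 8.559 × 0.03539 = 0.41437131768
For no arbitrage the full-cycle product must be 1, so the missing rate is 1 / 0.41437131768 ≈ 2.413294.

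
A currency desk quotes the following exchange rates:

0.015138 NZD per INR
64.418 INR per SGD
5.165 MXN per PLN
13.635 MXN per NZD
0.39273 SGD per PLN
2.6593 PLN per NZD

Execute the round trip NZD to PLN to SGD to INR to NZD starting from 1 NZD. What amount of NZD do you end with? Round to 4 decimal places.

1 NZD × 2.6593 = 2.6593 PLN
2.6593 PLN × 0.39273 = 1.044386889 SGD
1.044386889 SGD × 64.418 = 67.277314615602 INR
67.277314615602 INR × 0.015138 = 1.018443988650983076 NZD

1.0184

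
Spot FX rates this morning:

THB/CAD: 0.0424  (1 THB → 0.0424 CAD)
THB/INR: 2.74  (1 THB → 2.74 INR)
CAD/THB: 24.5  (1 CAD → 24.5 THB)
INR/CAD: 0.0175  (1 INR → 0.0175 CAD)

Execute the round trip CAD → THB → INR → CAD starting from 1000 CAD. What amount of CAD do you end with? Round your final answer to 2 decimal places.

1174.78

1000 CAD × 24.5 = 24500 THB
24500 THB × 2.74 = 67130 INR
67130 INR × 0.0175 = 1174.775 CAD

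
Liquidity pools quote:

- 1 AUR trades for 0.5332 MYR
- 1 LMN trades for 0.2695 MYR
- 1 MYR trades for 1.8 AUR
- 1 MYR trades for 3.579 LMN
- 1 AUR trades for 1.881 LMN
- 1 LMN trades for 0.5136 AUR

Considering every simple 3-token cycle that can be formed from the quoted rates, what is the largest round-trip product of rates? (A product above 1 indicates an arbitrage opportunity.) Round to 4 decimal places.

0.9801

LMN→AUR→MYR→LMN: 0.5136 × 0.5332 × 3.579 = 0.98011
LMN→MYR→AUR→LMN: 0.2695 × 1.8 × 1.881 = 0.91247
Maximum is LMN→AUR→MYR→LMN at 0.9801; no arbitrage — every cycle loses value.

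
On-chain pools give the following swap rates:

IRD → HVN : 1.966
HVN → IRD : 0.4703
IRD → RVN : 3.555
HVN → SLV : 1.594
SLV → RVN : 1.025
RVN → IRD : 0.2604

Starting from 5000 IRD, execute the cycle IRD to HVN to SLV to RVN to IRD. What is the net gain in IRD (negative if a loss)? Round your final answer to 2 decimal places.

5000 IRD × 1.966 = 9830 HVN
9830 HVN × 1.594 = 15669.02 SLV
15669.02 SLV × 1.025 = 16060.7455 RVN
16060.7455 RVN × 0.2604 = 4182.2181282 IRD
Net change: 4182.2181282 − 5000 = -817.7818718 IRD

-817.78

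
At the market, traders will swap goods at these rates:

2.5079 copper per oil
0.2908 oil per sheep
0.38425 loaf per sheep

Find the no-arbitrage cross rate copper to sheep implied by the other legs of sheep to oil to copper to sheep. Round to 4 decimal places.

1.3712

Known legs of the cycle: 0.2908 × 2.5079 = 0.72929732
For no arbitrage the full-cycle product must be 1, so the missing rate is 1 / 0.72929732 ≈ 1.371183.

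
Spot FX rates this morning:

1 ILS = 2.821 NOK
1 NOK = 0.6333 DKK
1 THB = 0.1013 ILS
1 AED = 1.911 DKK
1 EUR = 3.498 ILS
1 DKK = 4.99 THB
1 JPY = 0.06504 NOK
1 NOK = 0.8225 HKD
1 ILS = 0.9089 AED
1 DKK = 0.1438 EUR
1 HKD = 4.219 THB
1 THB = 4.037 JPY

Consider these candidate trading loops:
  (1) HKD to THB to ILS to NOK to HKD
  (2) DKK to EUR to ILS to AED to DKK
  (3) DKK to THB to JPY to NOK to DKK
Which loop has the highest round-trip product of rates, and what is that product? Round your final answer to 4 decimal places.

0.9916

(1) 4.219 × 0.1013 × 2.821 × 0.8225 = 0.99165
(2) 0.1438 × 3.498 × 0.9089 × 1.911 = 0.87369
(3) 4.99 × 4.037 × 0.06504 × 0.6333 = 0.82975
Highest is cycle (1) at 0.9916 (≤1, no arbitrage).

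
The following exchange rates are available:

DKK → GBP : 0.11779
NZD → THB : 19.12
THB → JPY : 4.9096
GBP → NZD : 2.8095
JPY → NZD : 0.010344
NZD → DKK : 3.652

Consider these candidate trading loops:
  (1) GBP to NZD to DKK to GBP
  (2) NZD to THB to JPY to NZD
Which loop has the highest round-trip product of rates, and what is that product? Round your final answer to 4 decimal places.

1.2086

(1) 2.8095 × 3.652 × 0.11779 = 1.20856
(2) 19.12 × 4.9096 × 0.010344 = 0.97101
Highest is cycle (1) at 1.2086 (>1, arbitrage).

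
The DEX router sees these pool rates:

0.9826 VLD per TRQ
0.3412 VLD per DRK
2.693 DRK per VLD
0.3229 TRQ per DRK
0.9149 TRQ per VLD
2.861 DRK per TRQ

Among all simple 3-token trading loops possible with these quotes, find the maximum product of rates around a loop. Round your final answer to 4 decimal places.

0.8931

TRQ→DRK→VLD→TRQ: 2.861 × 0.3412 × 0.9149 = 0.89310
TRQ→VLD→DRK→TRQ: 0.9826 × 2.693 × 0.3229 = 0.85444
Maximum is TRQ→DRK→VLD→TRQ at 0.8931; no arbitrage — every cycle loses value.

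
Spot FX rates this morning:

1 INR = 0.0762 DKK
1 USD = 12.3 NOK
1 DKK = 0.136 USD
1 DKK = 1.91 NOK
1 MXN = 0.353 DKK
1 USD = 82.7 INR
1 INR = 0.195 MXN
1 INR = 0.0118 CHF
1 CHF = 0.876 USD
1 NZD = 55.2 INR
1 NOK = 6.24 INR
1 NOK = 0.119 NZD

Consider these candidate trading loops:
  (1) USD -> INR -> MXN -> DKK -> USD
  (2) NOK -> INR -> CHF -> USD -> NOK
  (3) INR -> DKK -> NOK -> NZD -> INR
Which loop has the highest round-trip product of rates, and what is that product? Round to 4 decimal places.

(1) 82.7 × 0.195 × 0.353 × 0.136 = 0.77420
(2) 6.24 × 0.0118 × 0.876 × 12.3 = 0.79337
(3) 0.0762 × 1.91 × 0.119 × 55.2 = 0.95604
Highest is cycle (3) at 0.9560 (≤1, no arbitrage).

0.9560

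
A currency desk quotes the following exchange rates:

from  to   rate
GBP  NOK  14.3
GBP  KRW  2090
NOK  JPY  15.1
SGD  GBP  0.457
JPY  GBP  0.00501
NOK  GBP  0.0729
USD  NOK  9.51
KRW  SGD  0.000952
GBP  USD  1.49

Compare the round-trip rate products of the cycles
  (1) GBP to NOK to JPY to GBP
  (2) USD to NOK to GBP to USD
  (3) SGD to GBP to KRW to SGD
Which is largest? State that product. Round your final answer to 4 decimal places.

1.0818

(1) 14.3 × 15.1 × 0.00501 = 1.08181
(2) 9.51 × 0.0729 × 1.49 = 1.03299
(3) 0.457 × 2090 × 0.000952 = 0.90928
Highest is cycle (1) at 1.0818 (>1, arbitrage).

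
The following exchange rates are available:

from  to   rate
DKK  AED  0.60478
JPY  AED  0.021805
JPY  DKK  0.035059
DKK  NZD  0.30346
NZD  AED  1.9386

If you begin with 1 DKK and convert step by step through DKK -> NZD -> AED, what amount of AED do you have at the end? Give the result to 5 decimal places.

0.58829

1 DKK × 0.30346 = 0.30346 NZD
0.30346 NZD × 1.9386 = 0.588287556 AED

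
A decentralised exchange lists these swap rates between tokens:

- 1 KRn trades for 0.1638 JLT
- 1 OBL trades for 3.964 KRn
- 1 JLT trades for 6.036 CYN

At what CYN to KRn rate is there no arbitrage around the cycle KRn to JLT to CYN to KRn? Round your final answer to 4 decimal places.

1.0114

Known legs of the cycle: 0.1638 × 6.036 = 0.9886968
For no arbitrage the full-cycle product must be 1, so the missing rate is 1 / 0.9886968 ≈ 1.011432.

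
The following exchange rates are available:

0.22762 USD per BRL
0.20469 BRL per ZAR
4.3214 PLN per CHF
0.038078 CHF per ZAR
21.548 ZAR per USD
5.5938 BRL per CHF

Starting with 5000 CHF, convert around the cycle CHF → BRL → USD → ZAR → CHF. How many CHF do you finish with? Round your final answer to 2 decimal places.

5223.58

5000 CHF × 5.5938 = 27969 BRL
27969 BRL × 0.22762 = 6366.30378 USD
6366.30378 USD × 21.548 = 137181.11385144 ZAR
137181.11385144 ZAR × 0.038078 = 5223.58245323513232 CHF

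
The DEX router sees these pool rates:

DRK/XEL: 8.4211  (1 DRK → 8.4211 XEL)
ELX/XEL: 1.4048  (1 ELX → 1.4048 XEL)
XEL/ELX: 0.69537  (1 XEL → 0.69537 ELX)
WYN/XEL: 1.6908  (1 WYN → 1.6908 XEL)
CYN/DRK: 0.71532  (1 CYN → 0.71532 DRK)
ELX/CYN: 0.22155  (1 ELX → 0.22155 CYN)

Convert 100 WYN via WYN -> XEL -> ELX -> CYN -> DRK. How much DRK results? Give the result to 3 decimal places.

100 WYN × 1.6908 = 169.08 XEL
169.08 XEL × 0.69537 = 117.5731596 ELX
117.5731596 ELX × 0.22155 = 26.04833350938 CYN
26.04833350938 CYN × 0.71532 = 18.6328939259297016 DRK

18.633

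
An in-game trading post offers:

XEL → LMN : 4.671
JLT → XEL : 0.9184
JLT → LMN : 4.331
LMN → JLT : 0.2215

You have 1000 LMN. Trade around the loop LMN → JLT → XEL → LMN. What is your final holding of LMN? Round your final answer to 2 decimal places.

950.20

1000 LMN × 0.2215 = 221.5 JLT
221.5 JLT × 0.9184 = 203.4256 XEL
203.4256 XEL × 4.671 = 950.2009776 LMN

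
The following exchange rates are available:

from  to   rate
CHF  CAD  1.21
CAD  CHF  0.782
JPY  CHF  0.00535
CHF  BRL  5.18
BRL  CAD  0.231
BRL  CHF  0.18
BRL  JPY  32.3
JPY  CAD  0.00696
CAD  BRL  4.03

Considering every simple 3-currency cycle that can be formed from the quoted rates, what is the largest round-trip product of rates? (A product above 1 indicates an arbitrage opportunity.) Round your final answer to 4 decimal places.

BRL→CAD→CHF→BRL: 0.231 × 0.782 × 5.18 = 0.93573
BRL→JPY→CAD→BRL: 32.3 × 0.00696 × 4.03 = 0.90598
BRL→JPY→CHF→BRL: 32.3 × 0.00535 × 5.18 = 0.89513
BRL→CHF→CAD→BRL: 0.18 × 1.21 × 4.03 = 0.87773
Maximum is BRL→CAD→CHF→BRL at 0.9357; no arbitrage — every cycle loses value.

0.9357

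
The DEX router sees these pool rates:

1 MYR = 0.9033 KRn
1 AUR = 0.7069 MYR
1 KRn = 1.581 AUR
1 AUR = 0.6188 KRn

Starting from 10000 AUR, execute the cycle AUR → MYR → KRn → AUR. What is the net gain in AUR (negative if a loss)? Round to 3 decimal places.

10000 AUR × 0.7069 = 7069 MYR
7069 MYR × 0.9033 = 6385.4277 KRn
6385.4277 KRn × 1.581 = 10095.3611937 AUR
Net change: 10095.3611937 − 10000 = 95.3611937 AUR

95.361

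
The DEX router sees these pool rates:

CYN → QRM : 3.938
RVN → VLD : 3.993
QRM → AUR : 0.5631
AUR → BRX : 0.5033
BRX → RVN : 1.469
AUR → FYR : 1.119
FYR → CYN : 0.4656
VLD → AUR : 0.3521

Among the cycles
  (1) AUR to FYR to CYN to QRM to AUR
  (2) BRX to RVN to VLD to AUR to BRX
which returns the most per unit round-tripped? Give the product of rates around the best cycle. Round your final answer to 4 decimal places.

(1) 1.119 × 0.4656 × 3.938 × 0.5631 = 1.15533
(2) 1.469 × 3.993 × 0.3521 × 0.5033 = 1.03948
Highest is cycle (1) at 1.1553 (>1, arbitrage).

1.1553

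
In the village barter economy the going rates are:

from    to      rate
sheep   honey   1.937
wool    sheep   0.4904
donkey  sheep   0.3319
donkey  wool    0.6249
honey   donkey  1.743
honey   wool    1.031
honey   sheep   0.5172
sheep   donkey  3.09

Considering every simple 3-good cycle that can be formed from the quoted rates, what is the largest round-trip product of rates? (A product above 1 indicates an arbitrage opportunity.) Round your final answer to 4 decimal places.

1.1206

donkey→sheep→honey→donkey: 0.3319 × 1.937 × 1.743 = 1.12056
wool→sheep→honey→wool: 0.4904 × 1.937 × 1.031 = 0.97935
donkey→wool→sheep→donkey: 0.6249 × 0.4904 × 3.09 = 0.94693
Maximum is donkey→sheep→honey→donkey at 1.1206; arbitrage exists.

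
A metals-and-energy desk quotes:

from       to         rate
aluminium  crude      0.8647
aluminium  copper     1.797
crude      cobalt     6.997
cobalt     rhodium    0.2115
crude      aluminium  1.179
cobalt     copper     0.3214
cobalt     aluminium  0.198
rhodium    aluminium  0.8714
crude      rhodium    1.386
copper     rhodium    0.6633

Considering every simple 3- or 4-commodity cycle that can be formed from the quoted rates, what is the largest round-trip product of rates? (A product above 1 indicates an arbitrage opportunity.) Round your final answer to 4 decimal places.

1.1980

cobalt→aluminium→crude→cobalt: 0.198 × 0.8647 × 6.997 = 1.19796
rhodium→aluminium→crude→cobalt→rhodium: 0.8714 × 0.8647 × 6.997 × 0.2115 = 1.11508
rhodium→aluminium→crude→rhodium: 0.8714 × 0.8647 × 1.386 = 1.04435
rhodium→aluminium→copper→rhodium: 0.8714 × 1.797 × 0.6633 = 1.03867
Maximum is cobalt→aluminium→crude→cobalt at 1.1980; arbitrage exists.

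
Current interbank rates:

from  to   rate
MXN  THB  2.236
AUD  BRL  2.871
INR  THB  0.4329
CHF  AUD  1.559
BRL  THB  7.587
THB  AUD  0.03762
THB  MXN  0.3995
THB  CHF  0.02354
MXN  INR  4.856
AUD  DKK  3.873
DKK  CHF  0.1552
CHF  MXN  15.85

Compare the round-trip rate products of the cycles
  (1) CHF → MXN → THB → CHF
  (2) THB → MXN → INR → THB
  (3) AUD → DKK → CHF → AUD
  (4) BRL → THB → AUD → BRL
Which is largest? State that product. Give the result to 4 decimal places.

0.9371

(1) 15.85 × 2.236 × 0.02354 = 0.83427
(2) 0.3995 × 4.856 × 0.4329 = 0.83981
(3) 3.873 × 0.1552 × 1.559 = 0.93710
(4) 7.587 × 0.03762 × 2.871 = 0.81945
Highest is cycle (3) at 0.9371 (≤1, no arbitrage).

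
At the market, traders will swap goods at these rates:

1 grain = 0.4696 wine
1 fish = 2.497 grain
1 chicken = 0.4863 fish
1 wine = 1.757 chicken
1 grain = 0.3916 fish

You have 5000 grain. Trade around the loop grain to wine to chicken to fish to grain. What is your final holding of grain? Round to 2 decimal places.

5009.48

5000 grain × 0.4696 = 2348 wine
2348 wine × 1.757 = 4125.436 chicken
4125.436 chicken × 0.4863 = 2006.1995268 fish
2006.1995268 fish × 2.497 = 5009.4802184196 grain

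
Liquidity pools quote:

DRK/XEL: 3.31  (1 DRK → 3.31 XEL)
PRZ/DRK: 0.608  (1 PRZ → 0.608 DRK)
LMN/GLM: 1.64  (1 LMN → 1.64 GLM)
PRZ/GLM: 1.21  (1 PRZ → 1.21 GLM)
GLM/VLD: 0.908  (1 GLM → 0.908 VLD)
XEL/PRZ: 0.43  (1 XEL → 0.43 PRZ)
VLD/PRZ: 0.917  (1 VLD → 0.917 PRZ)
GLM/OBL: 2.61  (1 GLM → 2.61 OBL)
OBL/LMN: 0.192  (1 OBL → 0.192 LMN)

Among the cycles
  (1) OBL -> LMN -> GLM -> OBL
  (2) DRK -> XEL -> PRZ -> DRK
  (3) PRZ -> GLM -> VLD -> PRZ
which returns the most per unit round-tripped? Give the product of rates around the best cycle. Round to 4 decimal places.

1.0075

(1) 0.192 × 1.64 × 2.61 = 0.82184
(2) 3.31 × 0.43 × 0.608 = 0.86537
(3) 1.21 × 0.908 × 0.917 = 1.00749
Highest is cycle (3) at 1.0075 (>1, arbitrage).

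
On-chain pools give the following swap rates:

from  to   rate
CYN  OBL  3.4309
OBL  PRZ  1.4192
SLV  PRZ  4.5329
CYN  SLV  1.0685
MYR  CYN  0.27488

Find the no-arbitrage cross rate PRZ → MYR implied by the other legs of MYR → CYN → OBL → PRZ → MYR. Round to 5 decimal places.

0.74715

Known legs of the cycle: 0.27488 × 3.4309 × 1.4192 = 1.3384273560064
For no arbitrage the full-cycle product must be 1, so the missing rate is 1 / 1.3384273560064 ≈ 0.7471455.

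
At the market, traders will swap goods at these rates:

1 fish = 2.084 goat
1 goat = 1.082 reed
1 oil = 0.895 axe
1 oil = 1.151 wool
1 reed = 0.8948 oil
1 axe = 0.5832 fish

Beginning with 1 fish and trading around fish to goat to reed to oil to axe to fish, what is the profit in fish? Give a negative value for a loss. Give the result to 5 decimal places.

1 fish × 2.084 = 2.084 goat
2.084 goat × 1.082 = 2.254888 reed
2.254888 reed × 0.8948 = 2.0176737824 oil
2.0176737824 oil × 0.895 = 1.805818035248 axe
1.805818035248 axe × 0.5832 = 1.0531530781566336 fish
Net change: 1.0531530781566336 − 1 = 0.0531530781566336 fish

0.05315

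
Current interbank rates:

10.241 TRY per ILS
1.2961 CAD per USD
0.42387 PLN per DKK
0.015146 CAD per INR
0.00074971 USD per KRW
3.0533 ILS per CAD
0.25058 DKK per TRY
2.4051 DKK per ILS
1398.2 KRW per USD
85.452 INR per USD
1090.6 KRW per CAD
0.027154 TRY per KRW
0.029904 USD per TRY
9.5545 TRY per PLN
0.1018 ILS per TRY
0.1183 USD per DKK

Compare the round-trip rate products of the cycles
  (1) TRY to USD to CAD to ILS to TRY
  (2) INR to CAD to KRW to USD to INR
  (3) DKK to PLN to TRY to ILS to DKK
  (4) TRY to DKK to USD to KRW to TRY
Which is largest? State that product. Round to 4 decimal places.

(1) 0.029904 × 1.2961 × 3.0533 × 10.241 = 1.21194
(2) 0.015146 × 1090.6 × 0.00074971 × 85.452 = 1.05823
(3) 0.42387 × 9.5545 × 0.1018 × 2.4051 = 0.99157
(4) 0.25058 × 0.1183 × 1398.2 × 0.027154 = 1.12547
Highest is cycle (1) at 1.2119 (>1, arbitrage).

1.2119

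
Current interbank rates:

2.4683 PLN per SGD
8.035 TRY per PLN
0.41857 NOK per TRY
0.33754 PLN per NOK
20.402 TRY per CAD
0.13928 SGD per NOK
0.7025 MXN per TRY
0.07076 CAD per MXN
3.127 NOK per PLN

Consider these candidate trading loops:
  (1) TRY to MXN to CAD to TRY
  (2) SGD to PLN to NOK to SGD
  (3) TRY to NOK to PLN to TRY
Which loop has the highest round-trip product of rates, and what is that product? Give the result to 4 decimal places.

(1) 0.7025 × 0.07076 × 20.402 = 1.01416
(2) 2.4683 × 3.127 × 0.13928 = 1.07502
(3) 0.41857 × 0.33754 × 8.035 = 1.13522
Highest is cycle (3) at 1.1352 (>1, arbitrage).

1.1352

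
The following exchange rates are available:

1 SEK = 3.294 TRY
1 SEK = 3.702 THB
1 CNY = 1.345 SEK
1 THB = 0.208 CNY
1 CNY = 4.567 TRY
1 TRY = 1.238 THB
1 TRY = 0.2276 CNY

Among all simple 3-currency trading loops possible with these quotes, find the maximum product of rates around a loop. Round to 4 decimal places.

1.1760

CNY→TRY→THB→CNY: 4.567 × 1.238 × 0.208 = 1.17602
CNY→SEK→THB→CNY: 1.345 × 3.702 × 0.208 = 1.03567
CNY→SEK→TRY→CNY: 1.345 × 3.294 × 0.2276 = 1.00837
Maximum is CNY→TRY→THB→CNY at 1.1760; arbitrage exists.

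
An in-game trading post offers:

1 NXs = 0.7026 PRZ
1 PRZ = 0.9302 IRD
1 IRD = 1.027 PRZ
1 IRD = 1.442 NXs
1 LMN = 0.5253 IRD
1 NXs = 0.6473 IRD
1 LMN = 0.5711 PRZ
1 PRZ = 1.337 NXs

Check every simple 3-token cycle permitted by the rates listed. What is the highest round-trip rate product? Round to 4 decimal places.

0.9424

PRZ→IRD→NXs→PRZ: 0.9302 × 1.442 × 0.7026 = 0.94243
PRZ→NXs→IRD→PRZ: 1.337 × 0.6473 × 1.027 = 0.88881
Maximum is PRZ→IRD→NXs→PRZ at 0.9424; no arbitrage — every cycle loses value.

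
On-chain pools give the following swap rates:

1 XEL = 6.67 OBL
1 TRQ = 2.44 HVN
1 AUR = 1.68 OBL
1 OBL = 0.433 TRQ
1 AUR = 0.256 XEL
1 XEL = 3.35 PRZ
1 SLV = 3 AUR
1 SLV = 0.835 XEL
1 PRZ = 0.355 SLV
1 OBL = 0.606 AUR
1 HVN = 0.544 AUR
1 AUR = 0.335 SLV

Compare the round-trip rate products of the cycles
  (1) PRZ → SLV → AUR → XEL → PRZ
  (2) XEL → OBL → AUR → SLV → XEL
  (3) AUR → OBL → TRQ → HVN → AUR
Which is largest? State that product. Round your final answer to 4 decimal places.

(1) 0.355 × 3 × 0.256 × 3.35 = 0.91334
(2) 6.67 × 0.606 × 0.335 × 0.835 = 1.13065
(3) 1.68 × 0.433 × 2.44 × 0.544 = 0.96557
Highest is cycle (2) at 1.1307 (>1, arbitrage).

1.1307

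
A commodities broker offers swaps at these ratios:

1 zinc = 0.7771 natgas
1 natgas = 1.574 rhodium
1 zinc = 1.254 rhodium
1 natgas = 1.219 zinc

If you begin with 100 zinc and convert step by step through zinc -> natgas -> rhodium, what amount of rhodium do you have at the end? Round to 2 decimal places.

100 zinc × 0.7771 = 77.71 natgas
77.71 natgas × 1.574 = 122.31554 rhodium

122.32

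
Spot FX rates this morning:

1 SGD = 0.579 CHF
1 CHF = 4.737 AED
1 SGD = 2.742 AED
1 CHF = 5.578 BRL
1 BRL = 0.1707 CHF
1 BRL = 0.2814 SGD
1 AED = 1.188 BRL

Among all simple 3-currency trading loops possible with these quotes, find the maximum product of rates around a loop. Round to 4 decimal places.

0.9606

BRL→CHF→AED→BRL: 0.1707 × 4.737 × 1.188 = 0.96062
BRL→SGD→AED→BRL: 0.2814 × 2.742 × 1.188 = 0.91666
BRL→SGD→CHF→BRL: 0.2814 × 0.579 × 5.578 = 0.90883
Maximum is BRL→CHF→AED→BRL at 0.9606; no arbitrage — every cycle loses value.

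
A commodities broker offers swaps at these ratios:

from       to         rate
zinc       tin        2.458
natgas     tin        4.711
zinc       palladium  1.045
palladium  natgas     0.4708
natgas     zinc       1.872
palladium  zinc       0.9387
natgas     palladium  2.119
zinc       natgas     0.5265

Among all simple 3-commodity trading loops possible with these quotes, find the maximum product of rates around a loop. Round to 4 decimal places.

1.0473

palladium→zinc→natgas→palladium: 0.9387 × 0.5265 × 2.119 = 1.04726
palladium→natgas→zinc→palladium: 0.4708 × 1.872 × 1.045 = 0.92100
Maximum is palladium→zinc→natgas→palladium at 1.0473; arbitrage exists.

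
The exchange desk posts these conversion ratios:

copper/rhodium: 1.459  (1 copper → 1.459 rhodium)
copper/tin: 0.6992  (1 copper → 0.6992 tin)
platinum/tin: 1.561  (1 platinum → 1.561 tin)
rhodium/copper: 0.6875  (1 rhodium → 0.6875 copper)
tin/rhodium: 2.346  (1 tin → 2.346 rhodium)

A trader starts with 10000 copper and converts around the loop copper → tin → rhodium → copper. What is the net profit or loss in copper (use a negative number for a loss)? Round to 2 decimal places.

1277.22

10000 copper × 0.6992 = 6992 tin
6992 tin × 2.346 = 16403.232 rhodium
16403.232 rhodium × 0.6875 = 11277.222 copper
Net change: 11277.222 − 10000 = 1277.222 copper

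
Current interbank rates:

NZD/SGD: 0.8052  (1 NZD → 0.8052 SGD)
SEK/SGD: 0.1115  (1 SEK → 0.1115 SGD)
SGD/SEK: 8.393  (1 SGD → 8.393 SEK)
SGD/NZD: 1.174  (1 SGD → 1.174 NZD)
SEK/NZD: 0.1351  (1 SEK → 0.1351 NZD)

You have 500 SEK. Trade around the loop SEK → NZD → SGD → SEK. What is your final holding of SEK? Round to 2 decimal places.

456.51

500 SEK × 0.1351 = 67.55 NZD
67.55 NZD × 0.8052 = 54.39126 SGD
54.39126 SGD × 8.393 = 456.50584518 SEK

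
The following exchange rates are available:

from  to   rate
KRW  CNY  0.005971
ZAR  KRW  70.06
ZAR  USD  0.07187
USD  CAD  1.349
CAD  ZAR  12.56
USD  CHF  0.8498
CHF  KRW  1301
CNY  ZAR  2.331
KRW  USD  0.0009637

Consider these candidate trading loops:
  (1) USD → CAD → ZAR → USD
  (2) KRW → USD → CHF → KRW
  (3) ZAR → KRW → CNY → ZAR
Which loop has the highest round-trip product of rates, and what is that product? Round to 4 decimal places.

1.2177

(1) 1.349 × 12.56 × 0.07187 = 1.21773
(2) 0.0009637 × 0.8498 × 1301 = 1.06546
(3) 70.06 × 0.005971 × 2.331 = 0.97512
Highest is cycle (1) at 1.2177 (>1, arbitrage).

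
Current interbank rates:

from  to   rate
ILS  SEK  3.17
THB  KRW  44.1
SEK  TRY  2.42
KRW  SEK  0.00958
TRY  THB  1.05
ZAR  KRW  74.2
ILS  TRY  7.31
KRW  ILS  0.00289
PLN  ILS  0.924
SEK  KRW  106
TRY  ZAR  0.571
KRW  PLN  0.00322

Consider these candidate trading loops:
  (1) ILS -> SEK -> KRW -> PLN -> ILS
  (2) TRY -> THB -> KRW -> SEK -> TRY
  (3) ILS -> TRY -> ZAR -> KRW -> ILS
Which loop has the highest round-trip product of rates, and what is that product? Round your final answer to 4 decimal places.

(1) 3.17 × 106 × 0.00322 × 0.924 = 0.99975
(2) 1.05 × 44.1 × 0.00958 × 2.42 = 1.07352
(3) 7.31 × 0.571 × 74.2 × 0.00289 = 0.89507
Highest is cycle (2) at 1.0735 (>1, arbitrage).

1.0735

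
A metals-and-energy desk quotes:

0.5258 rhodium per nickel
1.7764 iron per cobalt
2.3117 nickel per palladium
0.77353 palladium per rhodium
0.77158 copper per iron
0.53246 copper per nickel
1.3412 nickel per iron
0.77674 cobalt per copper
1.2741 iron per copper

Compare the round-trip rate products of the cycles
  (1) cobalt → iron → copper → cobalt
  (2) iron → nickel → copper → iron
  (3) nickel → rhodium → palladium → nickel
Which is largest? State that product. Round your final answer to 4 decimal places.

1.0646

(1) 1.7764 × 0.77158 × 0.77674 = 1.06463
(2) 1.3412 × 0.53246 × 1.2741 = 0.90988
(3) 0.5258 × 0.77353 × 2.3117 = 0.94022
Highest is cycle (1) at 1.0646 (>1, arbitrage).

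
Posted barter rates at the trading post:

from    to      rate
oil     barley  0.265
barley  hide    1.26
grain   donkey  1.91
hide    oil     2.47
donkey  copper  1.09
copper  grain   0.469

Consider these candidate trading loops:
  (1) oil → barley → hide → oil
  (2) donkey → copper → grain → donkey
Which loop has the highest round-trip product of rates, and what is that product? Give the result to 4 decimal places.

(1) 0.265 × 1.26 × 2.47 = 0.82473
(2) 1.09 × 0.469 × 1.91 = 0.97641
Highest is cycle (2) at 0.9764 (≤1, no arbitrage).

0.9764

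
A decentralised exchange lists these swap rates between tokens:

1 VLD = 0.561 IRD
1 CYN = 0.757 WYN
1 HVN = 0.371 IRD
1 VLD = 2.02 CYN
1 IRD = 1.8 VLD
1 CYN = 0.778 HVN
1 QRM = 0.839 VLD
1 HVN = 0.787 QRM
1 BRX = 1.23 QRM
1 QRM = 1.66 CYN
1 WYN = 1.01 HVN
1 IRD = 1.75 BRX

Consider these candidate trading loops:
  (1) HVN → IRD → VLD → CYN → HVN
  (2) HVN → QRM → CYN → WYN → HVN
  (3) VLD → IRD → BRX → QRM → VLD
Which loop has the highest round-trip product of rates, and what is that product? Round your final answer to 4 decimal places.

1.0495

(1) 0.371 × 1.8 × 2.02 × 0.778 = 1.04949
(2) 0.787 × 1.66 × 0.757 × 1.01 = 0.99885
(3) 0.561 × 1.75 × 1.23 × 0.839 = 1.01314
Highest is cycle (1) at 1.0495 (>1, arbitrage).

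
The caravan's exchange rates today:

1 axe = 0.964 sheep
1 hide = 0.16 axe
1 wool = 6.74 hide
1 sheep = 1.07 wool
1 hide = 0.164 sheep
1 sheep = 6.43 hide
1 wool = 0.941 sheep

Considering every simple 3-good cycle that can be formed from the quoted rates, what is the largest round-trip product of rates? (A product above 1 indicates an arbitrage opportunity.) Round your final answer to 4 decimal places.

1.1827

sheep→wool→hide→sheep: 1.07 × 6.74 × 0.164 = 1.18274
sheep→hide→axe→sheep: 6.43 × 0.16 × 0.964 = 0.99176
Maximum is sheep→wool→hide→sheep at 1.1827; arbitrage exists.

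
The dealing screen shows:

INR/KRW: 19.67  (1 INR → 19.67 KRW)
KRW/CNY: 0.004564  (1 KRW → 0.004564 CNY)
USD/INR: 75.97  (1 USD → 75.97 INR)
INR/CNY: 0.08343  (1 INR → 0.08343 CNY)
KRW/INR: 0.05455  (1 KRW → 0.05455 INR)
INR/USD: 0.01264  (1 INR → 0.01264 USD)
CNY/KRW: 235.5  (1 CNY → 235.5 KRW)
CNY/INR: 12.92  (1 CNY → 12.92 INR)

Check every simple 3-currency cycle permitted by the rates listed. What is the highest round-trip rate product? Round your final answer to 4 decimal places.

INR→KRW→CNY→INR: 19.67 × 0.004564 × 12.92 = 1.15988
INR→CNY→KRW→INR: 0.08343 × 235.5 × 0.05455 = 1.07179
Maximum is INR→KRW→CNY→INR at 1.1599; arbitrage exists.

1.1599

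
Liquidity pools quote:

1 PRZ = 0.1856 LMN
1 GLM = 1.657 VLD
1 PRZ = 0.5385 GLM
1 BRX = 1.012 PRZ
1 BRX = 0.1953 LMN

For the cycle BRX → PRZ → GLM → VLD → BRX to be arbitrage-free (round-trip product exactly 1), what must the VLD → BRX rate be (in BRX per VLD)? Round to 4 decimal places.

Known legs of the cycle: 1.012 × 0.5385 × 1.657 = 0.903002034
For no arbitrage the full-cycle product must be 1, so the missing rate is 1 / 0.903002034 ≈ 1.107417.

1.1074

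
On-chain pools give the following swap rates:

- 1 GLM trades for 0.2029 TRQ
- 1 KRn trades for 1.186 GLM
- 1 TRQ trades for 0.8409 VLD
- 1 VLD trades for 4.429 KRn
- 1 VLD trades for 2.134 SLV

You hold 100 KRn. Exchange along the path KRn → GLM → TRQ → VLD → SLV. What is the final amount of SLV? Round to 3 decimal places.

100 KRn × 1.186 = 118.6 GLM
118.6 GLM × 0.2029 = 24.06394 TRQ
24.06394 TRQ × 0.8409 = 20.235367146 VLD
20.235367146 VLD × 2.134 = 43.182273489564 SLV

43.182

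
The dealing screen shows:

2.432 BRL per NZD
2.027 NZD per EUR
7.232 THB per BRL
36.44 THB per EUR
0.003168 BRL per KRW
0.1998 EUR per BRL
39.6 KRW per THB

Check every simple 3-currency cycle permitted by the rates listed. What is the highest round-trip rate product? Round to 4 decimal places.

0.9849

NZD→BRL→EUR→NZD: 2.432 × 0.1998 × 2.027 = 0.98495
THB→KRW→BRL→THB: 39.6 × 0.003168 × 7.232 = 0.90727
Maximum is NZD→BRL→EUR→NZD at 0.9849; no arbitrage — every cycle loses value.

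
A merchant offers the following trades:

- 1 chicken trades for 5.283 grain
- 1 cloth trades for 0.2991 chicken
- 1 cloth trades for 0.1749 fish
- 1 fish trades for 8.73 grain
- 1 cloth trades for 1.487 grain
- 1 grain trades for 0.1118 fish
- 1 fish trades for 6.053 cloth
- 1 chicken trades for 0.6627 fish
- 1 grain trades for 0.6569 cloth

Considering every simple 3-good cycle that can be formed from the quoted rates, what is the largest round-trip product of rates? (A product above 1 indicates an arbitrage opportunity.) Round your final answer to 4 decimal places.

1.1998

cloth→chicken→fish→cloth: 0.2991 × 0.6627 × 6.053 = 1.19979
cloth→chicken→grain→cloth: 0.2991 × 5.283 × 0.6569 = 1.03800
cloth→grain→fish→cloth: 1.487 × 0.1118 × 6.053 = 1.00629
cloth→fish→grain→cloth: 0.1749 × 8.73 × 0.6569 = 1.00301
Maximum is cloth→chicken→fish→cloth at 1.1998; arbitrage exists.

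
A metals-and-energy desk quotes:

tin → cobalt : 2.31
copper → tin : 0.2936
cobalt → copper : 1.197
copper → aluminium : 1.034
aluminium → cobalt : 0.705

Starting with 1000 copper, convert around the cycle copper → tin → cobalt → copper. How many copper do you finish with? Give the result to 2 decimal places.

811.82

1000 copper × 0.2936 = 293.6 tin
293.6 tin × 2.31 = 678.216 cobalt
678.216 cobalt × 1.197 = 811.824552 copper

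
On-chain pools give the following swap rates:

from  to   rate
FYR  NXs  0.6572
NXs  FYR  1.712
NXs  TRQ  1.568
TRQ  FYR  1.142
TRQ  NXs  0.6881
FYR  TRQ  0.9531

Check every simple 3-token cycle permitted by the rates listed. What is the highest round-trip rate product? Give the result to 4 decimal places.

FYR→NXs→TRQ→FYR: 0.6572 × 1.568 × 1.142 = 1.17682
FYR→TRQ→NXs→FYR: 0.9531 × 0.6881 × 1.712 = 1.12278
Maximum is FYR→NXs→TRQ→FYR at 1.1768; arbitrage exists.

1.1768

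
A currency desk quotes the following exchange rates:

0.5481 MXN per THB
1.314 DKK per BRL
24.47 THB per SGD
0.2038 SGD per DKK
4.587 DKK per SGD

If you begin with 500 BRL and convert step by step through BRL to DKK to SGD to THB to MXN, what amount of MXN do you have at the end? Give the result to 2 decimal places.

1795.82

500 BRL × 1.314 = 657 DKK
657 DKK × 0.2038 = 133.8966 SGD
133.8966 SGD × 24.47 = 3276.449802 THB
3276.449802 THB × 0.5481 = 1795.8221364762 MXN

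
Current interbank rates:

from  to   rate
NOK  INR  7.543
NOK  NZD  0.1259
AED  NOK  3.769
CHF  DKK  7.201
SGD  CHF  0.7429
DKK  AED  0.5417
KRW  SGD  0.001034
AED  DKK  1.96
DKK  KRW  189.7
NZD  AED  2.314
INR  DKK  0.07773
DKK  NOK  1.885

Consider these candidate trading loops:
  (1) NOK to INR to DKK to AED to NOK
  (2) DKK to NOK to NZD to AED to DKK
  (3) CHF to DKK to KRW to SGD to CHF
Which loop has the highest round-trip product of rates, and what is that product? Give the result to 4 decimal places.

1.1971

(1) 7.543 × 0.07773 × 0.5417 × 3.769 = 1.19707
(2) 1.885 × 0.1259 × 2.314 × 1.96 = 1.07636
(3) 7.201 × 189.7 × 0.001034 × 0.7429 = 1.04933
Highest is cycle (1) at 1.1971 (>1, arbitrage).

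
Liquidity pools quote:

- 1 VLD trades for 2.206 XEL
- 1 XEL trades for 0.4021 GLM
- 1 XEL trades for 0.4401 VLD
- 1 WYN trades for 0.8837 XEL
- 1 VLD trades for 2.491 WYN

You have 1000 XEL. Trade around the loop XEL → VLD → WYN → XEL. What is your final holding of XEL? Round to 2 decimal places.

1000 XEL × 0.4401 = 440.1 VLD
440.1 VLD × 2.491 = 1096.2891 WYN
1096.2891 WYN × 0.8837 = 968.79067767 XEL

968.79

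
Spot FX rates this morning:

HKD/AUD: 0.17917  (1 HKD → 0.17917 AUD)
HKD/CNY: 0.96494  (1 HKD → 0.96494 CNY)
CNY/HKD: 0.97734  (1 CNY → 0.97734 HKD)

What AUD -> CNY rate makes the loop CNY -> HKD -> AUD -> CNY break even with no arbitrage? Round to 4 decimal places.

5.7107

Known legs of the cycle: 0.97734 × 0.17917 = 0.1751100078
For no arbitrage the full-cycle product must be 1, so the missing rate is 1 / 0.1751100078 ≈ 5.710696.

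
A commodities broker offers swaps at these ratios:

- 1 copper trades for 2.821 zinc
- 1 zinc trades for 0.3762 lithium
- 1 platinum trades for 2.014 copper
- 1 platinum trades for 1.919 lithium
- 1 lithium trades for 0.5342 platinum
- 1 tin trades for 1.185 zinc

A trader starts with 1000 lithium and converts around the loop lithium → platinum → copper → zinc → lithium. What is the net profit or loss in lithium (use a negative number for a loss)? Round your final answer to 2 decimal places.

141.79

1000 lithium × 0.5342 = 534.2 platinum
534.2 platinum × 2.014 = 1075.8788 copper
1075.8788 copper × 2.821 = 3035.0540948 zinc
3035.0540948 zinc × 0.3762 = 1141.78735046376 lithium
Net change: 1141.78735046376 − 1000 = 141.78735046376 lithium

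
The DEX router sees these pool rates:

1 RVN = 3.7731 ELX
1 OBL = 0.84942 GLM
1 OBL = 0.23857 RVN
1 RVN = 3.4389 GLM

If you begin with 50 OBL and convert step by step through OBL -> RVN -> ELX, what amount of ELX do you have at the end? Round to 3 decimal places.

50 OBL × 0.23857 = 11.9285 RVN
11.9285 RVN × 3.7731 = 45.00742335 ELX

45.007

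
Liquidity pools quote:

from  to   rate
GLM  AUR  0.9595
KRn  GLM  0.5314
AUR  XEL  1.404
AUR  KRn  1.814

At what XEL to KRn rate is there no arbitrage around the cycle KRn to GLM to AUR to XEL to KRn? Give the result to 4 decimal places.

1.3969

Known legs of the cycle: 0.5314 × 0.9595 × 1.404 = 0.7158691332
For no arbitrage the full-cycle product must be 1, so the missing rate is 1 / 0.7158691332 ≈ 1.396903.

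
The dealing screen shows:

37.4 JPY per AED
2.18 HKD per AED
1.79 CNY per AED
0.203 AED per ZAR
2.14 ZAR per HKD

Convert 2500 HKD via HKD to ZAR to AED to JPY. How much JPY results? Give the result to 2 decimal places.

40618.27

2500 HKD × 2.14 = 5350 ZAR
5350 ZAR × 0.203 = 1086.05 AED
1086.05 AED × 37.4 = 40618.27 JPY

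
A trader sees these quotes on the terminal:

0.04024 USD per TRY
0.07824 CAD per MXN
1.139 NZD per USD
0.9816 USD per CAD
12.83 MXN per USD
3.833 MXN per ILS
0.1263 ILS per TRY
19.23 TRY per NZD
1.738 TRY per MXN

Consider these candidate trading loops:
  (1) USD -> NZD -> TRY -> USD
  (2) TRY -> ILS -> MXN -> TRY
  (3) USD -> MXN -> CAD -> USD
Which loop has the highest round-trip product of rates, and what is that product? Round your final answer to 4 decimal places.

0.9853

(1) 1.139 × 19.23 × 0.04024 = 0.88138
(2) 0.1263 × 3.833 × 1.738 = 0.84138
(3) 12.83 × 0.07824 × 0.9816 = 0.98535
Highest is cycle (3) at 0.9853 (≤1, no arbitrage).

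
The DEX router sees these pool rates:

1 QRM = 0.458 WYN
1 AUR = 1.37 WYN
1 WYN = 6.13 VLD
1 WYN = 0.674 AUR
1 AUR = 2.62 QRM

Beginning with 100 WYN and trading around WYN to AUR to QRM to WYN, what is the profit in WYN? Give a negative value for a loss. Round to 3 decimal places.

100 WYN × 0.674 = 67.4 AUR
67.4 AUR × 2.62 = 176.588 QRM
176.588 QRM × 0.458 = 80.877304 WYN
Net change: 80.877304 − 100 = -19.122696 WYN

-19.123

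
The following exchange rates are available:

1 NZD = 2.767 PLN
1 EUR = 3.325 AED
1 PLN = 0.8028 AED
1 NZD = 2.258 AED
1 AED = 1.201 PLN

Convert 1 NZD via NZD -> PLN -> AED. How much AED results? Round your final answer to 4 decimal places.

2.2213

1 NZD × 2.767 = 2.767 PLN
2.767 PLN × 0.8028 = 2.2213476 AED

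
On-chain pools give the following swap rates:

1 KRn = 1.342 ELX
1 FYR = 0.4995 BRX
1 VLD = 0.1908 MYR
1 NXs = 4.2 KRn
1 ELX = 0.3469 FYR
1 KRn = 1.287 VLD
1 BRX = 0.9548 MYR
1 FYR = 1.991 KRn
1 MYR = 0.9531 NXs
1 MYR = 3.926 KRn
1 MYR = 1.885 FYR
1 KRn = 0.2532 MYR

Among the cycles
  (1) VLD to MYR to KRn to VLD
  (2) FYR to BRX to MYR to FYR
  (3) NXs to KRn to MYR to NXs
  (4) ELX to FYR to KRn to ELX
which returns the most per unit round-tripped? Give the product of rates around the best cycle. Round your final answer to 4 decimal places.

1.0136

(1) 0.1908 × 3.926 × 1.287 = 0.96407
(2) 0.4995 × 0.9548 × 1.885 = 0.89900
(3) 4.2 × 0.2532 × 0.9531 = 1.01356
(4) 0.3469 × 1.991 × 1.342 = 0.92689
Highest is cycle (3) at 1.0136 (>1, arbitrage).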